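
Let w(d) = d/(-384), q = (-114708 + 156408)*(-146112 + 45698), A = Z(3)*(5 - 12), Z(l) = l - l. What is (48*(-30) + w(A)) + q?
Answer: -4187265240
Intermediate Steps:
Z(l) = 0
A = 0 (A = 0*(5 - 12) = 0*(-7) = 0)
q = -4187263800 (q = 41700*(-100414) = -4187263800)
w(d) = -d/384 (w(d) = d*(-1/384) = -d/384)
(48*(-30) + w(A)) + q = (48*(-30) - 1/384*0) - 4187263800 = (-1440 + 0) - 4187263800 = -1440 - 4187263800 = -4187265240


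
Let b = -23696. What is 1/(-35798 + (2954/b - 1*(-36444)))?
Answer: 11848/7652331 ≈ 0.0015483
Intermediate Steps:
1/(-35798 + (2954/b - 1*(-36444))) = 1/(-35798 + (2954/(-23696) - 1*(-36444))) = 1/(-35798 + (2954*(-1/23696) + 36444)) = 1/(-35798 + (-1477/11848 + 36444)) = 1/(-35798 + 431787035/11848) = 1/(7652331/11848) = 11848/7652331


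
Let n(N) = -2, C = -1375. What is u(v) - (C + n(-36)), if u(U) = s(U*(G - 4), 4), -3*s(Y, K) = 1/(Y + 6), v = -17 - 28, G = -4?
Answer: 1511945/1098 ≈ 1377.0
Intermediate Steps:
v = -45
s(Y, K) = -1/(3*(6 + Y)) (s(Y, K) = -1/(3*(Y + 6)) = -1/(3*(6 + Y)))
u(U) = -1/(18 - 24*U) (u(U) = -1/(18 + 3*(U*(-4 - 4))) = -1/(18 + 3*(U*(-8))) = -1/(18 + 3*(-8*U)) = -1/(18 - 24*U))
u(v) - (C + n(-36)) = 1/(6*(-3 + 4*(-45))) - (-1375 - 2) = 1/(6*(-3 - 180)) - 1*(-1377) = (1/6)/(-183) + 1377 = (1/6)*(-1/183) + 1377 = -1/1098 + 1377 = 1511945/1098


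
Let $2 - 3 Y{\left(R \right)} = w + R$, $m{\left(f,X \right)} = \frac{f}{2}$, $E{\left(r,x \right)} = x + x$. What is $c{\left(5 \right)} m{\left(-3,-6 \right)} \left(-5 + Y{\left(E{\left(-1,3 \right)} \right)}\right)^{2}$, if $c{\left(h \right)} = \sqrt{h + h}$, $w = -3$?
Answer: $- \frac{128 \sqrt{10}}{3} \approx -134.92$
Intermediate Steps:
$E{\left(r,x \right)} = 2 x$
$m{\left(f,X \right)} = \frac{f}{2}$ ($m{\left(f,X \right)} = f \frac{1}{2} = \frac{f}{2}$)
$Y{\left(R \right)} = \frac{5}{3} - \frac{R}{3}$ ($Y{\left(R \right)} = \frac{2}{3} - \frac{-3 + R}{3} = \frac{2}{3} - \left(-1 + \frac{R}{3}\right) = \frac{5}{3} - \frac{R}{3}$)
$c{\left(h \right)} = \sqrt{2} \sqrt{h}$ ($c{\left(h \right)} = \sqrt{2 h} = \sqrt{2} \sqrt{h}$)
$c{\left(5 \right)} m{\left(-3,-6 \right)} \left(-5 + Y{\left(E{\left(-1,3 \right)} \right)}\right)^{2} = \sqrt{2} \sqrt{5} \cdot \frac{1}{2} \left(-3\right) \left(-5 + \left(\frac{5}{3} - \frac{2 \cdot 3}{3}\right)\right)^{2} = \sqrt{10} \left(- \frac{3}{2}\right) \left(-5 + \left(\frac{5}{3} - 2\right)\right)^{2} = - \frac{3 \sqrt{10}}{2} \left(-5 + \left(\frac{5}{3} - 2\right)\right)^{2} = - \frac{3 \sqrt{10}}{2} \left(-5 - \frac{1}{3}\right)^{2} = - \frac{3 \sqrt{10}}{2} \left(- \frac{16}{3}\right)^{2} = - \frac{3 \sqrt{10}}{2} \cdot \frac{256}{9} = - \frac{128 \sqrt{10}}{3}$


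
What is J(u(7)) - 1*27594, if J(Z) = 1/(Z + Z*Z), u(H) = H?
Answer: -1545263/56 ≈ -27594.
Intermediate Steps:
J(Z) = 1/(Z + Z²)
J(u(7)) - 1*27594 = 1/(7*(1 + 7)) - 1*27594 = (⅐)/8 - 27594 = (⅐)*(⅛) - 27594 = 1/56 - 27594 = -1545263/56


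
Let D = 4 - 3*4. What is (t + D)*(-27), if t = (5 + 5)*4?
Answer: -864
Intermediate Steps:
D = -8 (D = 4 - 12 = -8)
t = 40 (t = 10*4 = 40)
(t + D)*(-27) = (40 - 8)*(-27) = 32*(-27) = -864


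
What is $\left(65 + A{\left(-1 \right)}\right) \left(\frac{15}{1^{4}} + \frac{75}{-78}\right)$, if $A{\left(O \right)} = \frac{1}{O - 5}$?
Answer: $\frac{141985}{156} \approx 910.16$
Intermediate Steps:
$A{\left(O \right)} = \frac{1}{-5 + O}$
$\left(65 + A{\left(-1 \right)}\right) \left(\frac{15}{1^{4}} + \frac{75}{-78}\right) = \left(65 + \frac{1}{-5 - 1}\right) \left(\frac{15}{1^{4}} + \frac{75}{-78}\right) = \left(65 + \frac{1}{-6}\right) \left(\frac{15}{1} + 75 \left(- \frac{1}{78}\right)\right) = \left(65 - \frac{1}{6}\right) \left(15 \cdot 1 - \frac{25}{26}\right) = \frac{389 \left(15 - \frac{25}{26}\right)}{6} = \frac{389}{6} \cdot \frac{365}{26} = \frac{141985}{156}$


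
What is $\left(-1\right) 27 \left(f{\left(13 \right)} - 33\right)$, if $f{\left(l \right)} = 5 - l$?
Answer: $1107$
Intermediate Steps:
$\left(-1\right) 27 \left(f{\left(13 \right)} - 33\right) = \left(-1\right) 27 \left(\left(5 - 13\right) - 33\right) = - 27 \left(\left(5 - 13\right) - 33\right) = - 27 \left(-8 - 33\right) = \left(-27\right) \left(-41\right) = 1107$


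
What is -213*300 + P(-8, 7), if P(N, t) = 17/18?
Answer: -1150183/18 ≈ -63899.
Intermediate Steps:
P(N, t) = 17/18 (P(N, t) = 17*(1/18) = 17/18)
-213*300 + P(-8, 7) = -213*300 + 17/18 = -63900 + 17/18 = -1150183/18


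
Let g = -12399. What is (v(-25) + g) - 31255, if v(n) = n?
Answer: -43679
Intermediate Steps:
(v(-25) + g) - 31255 = (-25 - 12399) - 31255 = -12424 - 31255 = -43679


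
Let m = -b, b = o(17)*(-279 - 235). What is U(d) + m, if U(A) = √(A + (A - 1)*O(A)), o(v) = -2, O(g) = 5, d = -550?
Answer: -1028 + I*√3305 ≈ -1028.0 + 57.489*I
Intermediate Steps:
b = 1028 (b = -2*(-279 - 235) = -2*(-514) = 1028)
U(A) = √(-5 + 6*A) (U(A) = √(A + (A - 1)*5) = √(A + (-1 + A)*5) = √(A + (-5 + 5*A)) = √(-5 + 6*A))
m = -1028 (m = -1*1028 = -1028)
U(d) + m = √(-5 + 6*(-550)) - 1028 = √(-5 - 3300) - 1028 = √(-3305) - 1028 = I*√3305 - 1028 = -1028 + I*√3305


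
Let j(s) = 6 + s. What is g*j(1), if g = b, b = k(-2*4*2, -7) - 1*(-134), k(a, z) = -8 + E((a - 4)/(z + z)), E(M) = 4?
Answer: 910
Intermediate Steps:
k(a, z) = -4 (k(a, z) = -8 + 4 = -4)
b = 130 (b = -4 - 1*(-134) = -4 + 134 = 130)
g = 130
g*j(1) = 130*(6 + 1) = 130*7 = 910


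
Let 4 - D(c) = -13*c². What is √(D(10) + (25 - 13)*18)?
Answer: 4*√95 ≈ 38.987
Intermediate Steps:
D(c) = 4 + 13*c² (D(c) = 4 - (-13)*c² = 4 + 13*c²)
√(D(10) + (25 - 13)*18) = √((4 + 13*10²) + (25 - 13)*18) = √((4 + 13*100) + 12*18) = √((4 + 1300) + 216) = √(1304 + 216) = √1520 = 4*√95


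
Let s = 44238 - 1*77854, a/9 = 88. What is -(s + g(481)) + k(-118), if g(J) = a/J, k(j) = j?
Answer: 16111746/481 ≈ 33496.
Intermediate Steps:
a = 792 (a = 9*88 = 792)
s = -33616 (s = 44238 - 77854 = -33616)
g(J) = 792/J
-(s + g(481)) + k(-118) = -(-33616 + 792/481) - 118 = -1*(-16168504/481) - 118 = 16168504/481 - 118 = 16111746/481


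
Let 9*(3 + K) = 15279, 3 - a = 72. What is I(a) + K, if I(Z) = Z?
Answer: 4877/3 ≈ 1625.7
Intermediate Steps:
a = -69 (a = 3 - 1*72 = 3 - 72 = -69)
K = 5084/3 (K = -3 + (⅑)*15279 = -3 + 5093/3 = 5084/3 ≈ 1694.7)
I(a) + K = -69 + 5084/3 = 4877/3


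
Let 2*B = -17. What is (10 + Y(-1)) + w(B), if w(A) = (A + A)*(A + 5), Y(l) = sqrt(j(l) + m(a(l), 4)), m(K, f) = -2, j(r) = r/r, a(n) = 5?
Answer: 139/2 + I ≈ 69.5 + 1.0*I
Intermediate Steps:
j(r) = 1
B = -17/2 (B = (1/2)*(-17) = -17/2 ≈ -8.5000)
Y(l) = I (Y(l) = sqrt(1 - 2) = sqrt(-1) = I)
w(A) = 2*A*(5 + A) (w(A) = (2*A)*(5 + A) = 2*A*(5 + A))
(10 + Y(-1)) + w(B) = (10 + I) + 2*(-17/2)*(5 - 17/2) = (10 + I) + 2*(-17/2)*(-7/2) = (10 + I) + 119/2 = 139/2 + I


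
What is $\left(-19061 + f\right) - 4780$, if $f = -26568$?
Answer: $-50409$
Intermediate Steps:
$\left(-19061 + f\right) - 4780 = \left(-19061 - 26568\right) - 4780 = -45629 - 4780 = -50409$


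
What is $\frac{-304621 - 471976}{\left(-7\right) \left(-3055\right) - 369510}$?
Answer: $\frac{776597}{348125} \approx 2.2308$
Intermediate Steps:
$\frac{-304621 - 471976}{\left(-7\right) \left(-3055\right) - 369510} = - \frac{776597}{21385 - 369510} = - \frac{776597}{-348125} = \left(-776597\right) \left(- \frac{1}{348125}\right) = \frac{776597}{348125}$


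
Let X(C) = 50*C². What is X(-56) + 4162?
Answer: 160962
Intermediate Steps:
X(-56) + 4162 = 50*(-56)² + 4162 = 50*3136 + 4162 = 156800 + 4162 = 160962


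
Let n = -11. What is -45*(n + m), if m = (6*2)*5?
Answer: -2205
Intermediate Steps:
m = 60 (m = 12*5 = 60)
-45*(n + m) = -45*(-11 + 60) = -45*49 = -2205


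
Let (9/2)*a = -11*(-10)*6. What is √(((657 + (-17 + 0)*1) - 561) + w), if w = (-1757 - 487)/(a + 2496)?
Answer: √307001890/1982 ≈ 8.8403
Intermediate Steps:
a = 440/3 (a = 2*(-11*(-10)*6)/9 = 2*(110*6)/9 = (2/9)*660 = 440/3 ≈ 146.67)
w = -1683/1982 (w = (-1757 - 487)/(440/3 + 2496) = -2244/7928/3 = -2244*3/7928 = -1683/1982 ≈ -0.84914)
√(((657 + (-17 + 0)*1) - 561) + w) = √(((657 + (-17 + 0)*1) - 561) - 1683/1982) = √(((657 - 17*1) - 561) - 1683/1982) = √(((657 - 17) - 561) - 1683/1982) = √((640 - 561) - 1683/1982) = √(79 - 1683/1982) = √(154895/1982) = √307001890/1982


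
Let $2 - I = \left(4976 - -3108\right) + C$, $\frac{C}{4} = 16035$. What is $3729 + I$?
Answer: $-68493$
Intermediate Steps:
$C = 64140$ ($C = 4 \cdot 16035 = 64140$)
$I = -72222$ ($I = 2 - \left(\left(4976 - -3108\right) + 64140\right) = 2 - \left(\left(4976 + 3108\right) + 64140\right) = 2 - \left(8084 + 64140\right) = 2 - 72224 = -72222$)
$3729 + I = 3729 - 72222 = -68493$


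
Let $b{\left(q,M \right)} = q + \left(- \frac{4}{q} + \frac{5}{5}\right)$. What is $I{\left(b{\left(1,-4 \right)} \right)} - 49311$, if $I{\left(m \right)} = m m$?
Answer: $-49307$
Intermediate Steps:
$b{\left(q,M \right)} = 1 + q - \frac{4}{q}$ ($b{\left(q,M \right)} = q + \left(- \frac{4}{q} + 5 \cdot \frac{1}{5}\right) = q + \left(- \frac{4}{q} + 1\right) = q + \left(1 - \frac{4}{q}\right) = 1 + q - \frac{4}{q}$)
$I{\left(m \right)} = m^{2}$
$I{\left(b{\left(1,-4 \right)} \right)} - 49311 = \left(1 + 1 - \frac{4}{1}\right)^{2} - 49311 = \left(1 + 1 - 4\right)^{2} - 49311 = \left(-2\right)^{2} - 49311 = 4 - 49311 = -49307$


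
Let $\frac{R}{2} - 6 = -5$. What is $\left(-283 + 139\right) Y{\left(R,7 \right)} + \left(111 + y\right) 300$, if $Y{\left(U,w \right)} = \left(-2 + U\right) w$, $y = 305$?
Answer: $124800$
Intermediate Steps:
$R = 2$ ($R = 12 + 2 \left(-5\right) = 12 - 10 = 2$)
$Y{\left(U,w \right)} = w \left(-2 + U\right)$
$\left(-283 + 139\right) Y{\left(R,7 \right)} + \left(111 + y\right) 300 = \left(-283 + 139\right) 7 \left(-2 + 2\right) + \left(111 + 305\right) 300 = - 144 \cdot 7 \cdot 0 + 416 \cdot 300 = \left(-144\right) 0 + 124800 = 0 + 124800 = 124800$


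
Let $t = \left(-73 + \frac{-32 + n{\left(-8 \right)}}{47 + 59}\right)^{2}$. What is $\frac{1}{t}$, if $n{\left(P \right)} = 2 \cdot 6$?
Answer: $\frac{2809}{15046641} \approx 0.00018669$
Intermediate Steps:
$n{\left(P \right)} = 12$
$t = \frac{15046641}{2809}$ ($t = \left(-73 + \frac{-32 + 12}{47 + 59}\right)^{2} = \left(-73 - \frac{20}{106}\right)^{2} = \left(-73 - \frac{10}{53}\right)^{2} = \left(- \frac{3879}{53}\right)^{2} = \frac{15046641}{2809} \approx 5356.6$)
$\frac{1}{t} = \frac{1}{\frac{15046641}{2809}} = \frac{2809}{15046641}$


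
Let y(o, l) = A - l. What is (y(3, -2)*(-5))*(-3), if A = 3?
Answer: 75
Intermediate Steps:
y(o, l) = 3 - l
(y(3, -2)*(-5))*(-3) = ((3 - 1*(-2))*(-5))*(-3) = ((3 + 2)*(-5))*(-3) = (5*(-5))*(-3) = -25*(-3) = 75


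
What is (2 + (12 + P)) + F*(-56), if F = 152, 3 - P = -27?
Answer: -8468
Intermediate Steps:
P = 30 (P = 3 - 1*(-27) = 3 + 27 = 30)
(2 + (12 + P)) + F*(-56) = (2 + (12 + 30)) + 152*(-56) = (2 + 42) - 8512 = 44 - 8512 = -8468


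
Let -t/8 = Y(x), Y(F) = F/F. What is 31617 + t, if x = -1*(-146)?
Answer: 31609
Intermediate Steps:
x = 146
Y(F) = 1
t = -8 (t = -8*1 = -8)
31617 + t = 31617 - 8 = 31609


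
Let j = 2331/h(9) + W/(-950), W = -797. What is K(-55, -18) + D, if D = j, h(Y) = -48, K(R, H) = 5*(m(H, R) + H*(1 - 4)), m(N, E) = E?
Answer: -400699/7600 ≈ -52.724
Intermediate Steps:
K(R, H) = -15*H + 5*R (K(R, H) = 5*(R + H*(1 - 4)) = 5*(R + H*(-3)) = 5*(R - 3*H) = -15*H + 5*R)
j = -362699/7600 (j = 2331/(-48) - 797/(-950) = 2331*(-1/48) - 797*(-1/950) = -777/16 + 797/950 = -362699/7600 ≈ -47.724)
D = -362699/7600 ≈ -47.724
K(-55, -18) + D = (-15*(-18) + 5*(-55)) - 362699/7600 = (270 - 275) - 362699/7600 = -5 - 362699/7600 = -400699/7600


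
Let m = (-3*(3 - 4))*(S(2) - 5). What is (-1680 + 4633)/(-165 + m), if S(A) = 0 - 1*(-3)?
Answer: -2953/171 ≈ -17.269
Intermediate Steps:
S(A) = 3 (S(A) = 0 + 3 = 3)
m = -6 (m = (-3*(3 - 4))*(3 - 5) = -3*(-1)*(-2) = 3*(-2) = -6)
(-1680 + 4633)/(-165 + m) = (-1680 + 4633)/(-165 - 6) = 2953/(-171) = 2953*(-1/171) = -2953/171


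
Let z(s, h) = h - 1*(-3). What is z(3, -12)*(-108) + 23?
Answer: 995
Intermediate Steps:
z(s, h) = 3 + h (z(s, h) = h + 3 = 3 + h)
z(3, -12)*(-108) + 23 = (3 - 12)*(-108) + 23 = -9*(-108) + 23 = 972 + 23 = 995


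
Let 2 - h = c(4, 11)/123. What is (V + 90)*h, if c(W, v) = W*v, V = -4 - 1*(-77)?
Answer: 32926/123 ≈ 267.69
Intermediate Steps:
V = 73 (V = -4 + 77 = 73)
h = 202/123 (h = 2 - 4*11/123 = 2 - 44/123 = 202/123 ≈ 1.6423)
(V + 90)*h = (73 + 90)*(202/123) = 163*(202/123) = 32926/123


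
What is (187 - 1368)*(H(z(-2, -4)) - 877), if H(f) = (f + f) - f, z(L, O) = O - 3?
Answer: 1044004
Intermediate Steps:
z(L, O) = -3 + O
H(f) = f (H(f) = 2*f - f = f)
(187 - 1368)*(H(z(-2, -4)) - 877) = (187 - 1368)*((-3 - 4) - 877) = -1181*(-7 - 877) = -1181*(-884) = 1044004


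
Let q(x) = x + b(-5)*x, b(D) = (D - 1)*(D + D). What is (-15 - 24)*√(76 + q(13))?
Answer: -39*√869 ≈ -1149.7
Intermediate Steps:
b(D) = 2*D*(-1 + D) (b(D) = (-1 + D)*(2*D) = 2*D*(-1 + D))
q(x) = 61*x (q(x) = x + (2*(-5)*(-1 - 5))*x = x + (2*(-5)*(-6))*x = x + 60*x = 61*x)
(-15 - 24)*√(76 + q(13)) = (-15 - 24)*√(76 + 61*13) = -39*√(76 + 793) = -39*√869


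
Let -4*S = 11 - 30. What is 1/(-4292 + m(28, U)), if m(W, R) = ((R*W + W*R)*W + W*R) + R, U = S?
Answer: 4/13175 ≈ 0.00030361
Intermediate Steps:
S = 19/4 (S = -(11 - 30)/4 = -¼*(-19) = 19/4 ≈ 4.7500)
U = 19/4 ≈ 4.7500
m(W, R) = R + R*W + 2*R*W² (m(W, R) = ((R*W + R*W)*W + R*W) + R = ((2*R*W)*W + R*W) + R = (2*R*W² + R*W) + R = (R*W + 2*R*W²) + R = R + R*W + 2*R*W²)
1/(-4292 + m(28, U)) = 1/(-4292 + 19*(1 + 28 + 2*28²)/4) = 1/(-4292 + 19*(1 + 28 + 2*784)/4) = 1/(-4292 + 19*(1 + 28 + 1568)/4) = 1/(-4292 + (19/4)*1597) = 1/(-4292 + 30343/4) = 1/(13175/4) = 4/13175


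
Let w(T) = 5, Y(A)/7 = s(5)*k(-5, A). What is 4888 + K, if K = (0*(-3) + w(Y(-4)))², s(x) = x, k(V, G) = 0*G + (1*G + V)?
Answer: 4913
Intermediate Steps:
k(V, G) = G + V (k(V, G) = 0 + (G + V) = G + V)
Y(A) = -175 + 35*A (Y(A) = 7*(5*(A - 5)) = 7*(5*(-5 + A)) = 7*(-25 + 5*A) = -175 + 35*A)
K = 25 (K = (0*(-3) + 5)² = (0 + 5)² = 5² = 25)
4888 + K = 4888 + 25 = 4913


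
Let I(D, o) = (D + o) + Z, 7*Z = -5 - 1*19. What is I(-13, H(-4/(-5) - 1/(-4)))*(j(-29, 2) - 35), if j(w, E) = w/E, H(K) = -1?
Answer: 6039/7 ≈ 862.71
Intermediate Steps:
Z = -24/7 (Z = (-5 - 1*19)/7 = (-5 - 19)/7 = (⅐)*(-24) = -24/7 ≈ -3.4286)
I(D, o) = -24/7 + D + o (I(D, o) = (D + o) - 24/7 = -24/7 + D + o)
I(-13, H(-4/(-5) - 1/(-4)))*(j(-29, 2) - 35) = (-24/7 - 13 - 1)*(-29/2 - 35) = -122*(-29*½ - 35)/7 = -122*(-29/2 - 35)/7 = -122/7*(-99/2) = 6039/7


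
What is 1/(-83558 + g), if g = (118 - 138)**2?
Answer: -1/83158 ≈ -1.2025e-5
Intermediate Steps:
g = 400 (g = (-20)**2 = 400)
1/(-83558 + g) = 1/(-83558 + 400) = 1/(-83158) = -1/83158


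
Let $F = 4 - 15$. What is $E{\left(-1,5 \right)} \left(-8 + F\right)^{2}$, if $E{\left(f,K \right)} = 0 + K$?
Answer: $1805$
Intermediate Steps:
$E{\left(f,K \right)} = K$
$F = -11$ ($F = 4 - 15 = -11$)
$E{\left(-1,5 \right)} \left(-8 + F\right)^{2} = 5 \left(-8 - 11\right)^{2} = 5 \left(-19\right)^{2} = 5 \cdot 361 = 1805$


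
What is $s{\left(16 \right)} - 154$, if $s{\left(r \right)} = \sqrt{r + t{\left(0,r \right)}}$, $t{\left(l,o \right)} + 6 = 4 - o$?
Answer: $-154 + i \sqrt{2} \approx -154.0 + 1.4142 i$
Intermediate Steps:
$t{\left(l,o \right)} = -2 - o$ ($t{\left(l,o \right)} = -6 - \left(-4 + o\right) = -2 - o$)
$s{\left(r \right)} = i \sqrt{2}$ ($s{\left(r \right)} = \sqrt{r - \left(2 + r\right)} = \sqrt{-2} = i \sqrt{2}$)
$s{\left(16 \right)} - 154 = i \sqrt{2} - 154 = -154 + i \sqrt{2}$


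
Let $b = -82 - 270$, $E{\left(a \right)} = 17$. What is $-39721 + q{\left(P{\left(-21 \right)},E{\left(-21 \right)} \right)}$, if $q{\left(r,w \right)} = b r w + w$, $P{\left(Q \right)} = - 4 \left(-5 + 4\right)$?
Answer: $-63640$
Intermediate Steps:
$b = -352$ ($b = -82 - 270 = -352$)
$P{\left(Q \right)} = 4$ ($P{\left(Q \right)} = \left(-4\right) \left(-1\right) = 4$)
$q{\left(r,w \right)} = w - 352 r w$ ($q{\left(r,w \right)} = - 352 r w + w = w - 352 r w$)
$-39721 + q{\left(P{\left(-21 \right)},E{\left(-21 \right)} \right)} = -39721 + 17 \left(1 - 1408\right) = -39721 + 17 \left(-1407\right) = -39721 - 23919 = -63640$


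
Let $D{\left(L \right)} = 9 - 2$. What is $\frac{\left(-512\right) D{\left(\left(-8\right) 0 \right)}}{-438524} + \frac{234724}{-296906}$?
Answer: $- \frac{12733499534}{16275050843} \approx -0.78239$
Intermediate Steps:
$D{\left(L \right)} = 7$
$\frac{\left(-512\right) D{\left(\left(-8\right) 0 \right)}}{-438524} + \frac{234724}{-296906} = \frac{\left(-512\right) 7}{-438524} + \frac{234724}{-296906} = \left(-3584\right) \left(- \frac{1}{438524}\right) + 234724 \left(- \frac{1}{296906}\right) = \frac{896}{109631} - \frac{117362}{148453} = - \frac{12733499534}{16275050843}$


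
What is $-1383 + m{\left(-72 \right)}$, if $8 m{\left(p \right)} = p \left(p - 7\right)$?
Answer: $-672$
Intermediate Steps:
$m{\left(p \right)} = \frac{p \left(-7 + p\right)}{8}$ ($m{\left(p \right)} = \frac{p \left(p - 7\right)}{8} = \frac{p \left(-7 + p\right)}{8}$)
$-1383 + m{\left(-72 \right)} = -1383 + \frac{1}{8} \left(-72\right) \left(-7 - 72\right) = -1383 + \frac{1}{8} \left(-72\right) \left(-79\right) = -1383 + 711 = -672$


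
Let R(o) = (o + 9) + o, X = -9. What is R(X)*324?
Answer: -2916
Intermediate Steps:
R(o) = 9 + 2*o (R(o) = (9 + o) + o = 9 + 2*o)
R(X)*324 = (9 + 2*(-9))*324 = (9 - 18)*324 = -9*324 = -2916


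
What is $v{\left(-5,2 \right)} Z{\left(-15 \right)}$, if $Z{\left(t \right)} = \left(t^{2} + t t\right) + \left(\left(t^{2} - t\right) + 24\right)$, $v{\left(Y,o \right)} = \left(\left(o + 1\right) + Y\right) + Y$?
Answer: $-4998$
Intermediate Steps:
$v{\left(Y,o \right)} = 1 + o + 2 Y$ ($v{\left(Y,o \right)} = \left(\left(1 + o\right) + Y\right) + Y = \left(1 + Y + o\right) + Y = 1 + o + 2 Y$)
$Z{\left(t \right)} = 24 - t + 3 t^{2}$ ($Z{\left(t \right)} = \left(t^{2} + t^{2}\right) + \left(24 + t^{2} - t\right) = 2 t^{2} + \left(24 + t^{2} - t\right) = 24 - t + 3 t^{2}$)
$v{\left(-5,2 \right)} Z{\left(-15 \right)} = \left(1 + 2 + 2 \left(-5\right)\right) \left(24 - -15 + 3 \left(-15\right)^{2}\right) = \left(1 + 2 - 10\right) \left(24 + 15 + 3 \cdot 225\right) = - 7 \left(24 + 15 + 675\right) = \left(-7\right) 714 = -4998$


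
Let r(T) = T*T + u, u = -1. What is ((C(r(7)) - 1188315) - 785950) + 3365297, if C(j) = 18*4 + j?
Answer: 1391152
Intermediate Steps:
r(T) = -1 + T² (r(T) = T*T - 1 = T² - 1 = -1 + T²)
C(j) = 72 + j
((C(r(7)) - 1188315) - 785950) + 3365297 = (((72 + (-1 + 7²)) - 1188315) - 785950) + 3365297 = (((72 + (-1 + 49)) - 1188315) - 785950) + 3365297 = (((72 + 48) - 1188315) - 785950) + 3365297 = ((120 - 1188315) - 785950) + 3365297 = (-1188195 - 785950) + 3365297 = -1974145 + 3365297 = 1391152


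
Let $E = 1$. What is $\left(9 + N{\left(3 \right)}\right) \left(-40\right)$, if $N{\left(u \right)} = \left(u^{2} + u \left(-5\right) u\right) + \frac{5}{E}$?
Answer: $880$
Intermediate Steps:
$N{\left(u \right)} = 5 - 4 u^{2}$ ($N{\left(u \right)} = \left(u^{2} + u \left(-5\right) u\right) + \frac{5}{1} = \left(u^{2} + - 5 u u\right) + 5 \cdot 1 = \left(u^{2} - 5 u^{2}\right) + 5 = - 4 u^{2} + 5 = 5 - 4 u^{2}$)
$\left(9 + N{\left(3 \right)}\right) \left(-40\right) = \left(9 + \left(5 - 4 \cdot 3^{2}\right)\right) \left(-40\right) = \left(9 + \left(5 - 36\right)\right) \left(-40\right) = \left(9 - 31\right) \left(-40\right) = \left(-22\right) \left(-40\right) = 880$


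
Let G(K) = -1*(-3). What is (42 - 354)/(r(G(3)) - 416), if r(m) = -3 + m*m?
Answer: 156/205 ≈ 0.76098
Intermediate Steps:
G(K) = 3
r(m) = -3 + m**2
(42 - 354)/(r(G(3)) - 416) = (42 - 354)/((-3 + 3**2) - 416) = -312/((-3 + 9) - 416) = -312/(6 - 416) = -312/(-410) = -312*(-1/410) = 156/205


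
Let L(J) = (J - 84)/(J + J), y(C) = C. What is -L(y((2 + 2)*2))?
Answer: 19/4 ≈ 4.7500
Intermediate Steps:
L(J) = (-84 + J)/(2*J) (L(J) = (-84 + J)/((2*J)) = (-84 + J)*(1/(2*J)) = (-84 + J)/(2*J))
-L(y((2 + 2)*2)) = -(-84 + (2 + 2)*2)/(2*((2 + 2)*2)) = -(-84 + 4*2)/(2*(4*2)) = -(-84 + 8)/(2*8) = -(-76)/(2*8) = -1*(-19/4) = 19/4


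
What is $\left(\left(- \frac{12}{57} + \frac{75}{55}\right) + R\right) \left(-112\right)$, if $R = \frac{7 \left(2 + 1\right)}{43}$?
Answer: $- \frac{1652224}{8987} \approx -183.85$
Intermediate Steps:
$R = \frac{21}{43}$ ($R = 7 \cdot 3 \cdot \frac{1}{43} = 21 \cdot \frac{1}{43} = \frac{21}{43} \approx 0.48837$)
$\left(\left(- \frac{12}{57} + \frac{75}{55}\right) + R\right) \left(-112\right) = \left(\left(- \frac{12}{57} + \frac{75}{55}\right) + \frac{21}{43}\right) \left(-112\right) = \left(\left(\left(-12\right) \frac{1}{57} + 75 \cdot \frac{1}{55}\right) + \frac{21}{43}\right) \left(-112\right) = \left(\left(- \frac{4}{19} + \frac{15}{11}\right) + \frac{21}{43}\right) \left(-112\right) = \left(\frac{241}{209} + \frac{21}{43}\right) \left(-112\right) = \frac{14752}{8987} \left(-112\right) = - \frac{1652224}{8987}$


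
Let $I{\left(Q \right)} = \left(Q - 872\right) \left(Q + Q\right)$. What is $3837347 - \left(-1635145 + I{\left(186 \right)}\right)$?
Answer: $5727684$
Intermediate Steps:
$I{\left(Q \right)} = 2 Q \left(-872 + Q\right)$ ($I{\left(Q \right)} = \left(-872 + Q\right) 2 Q = 2 Q \left(-872 + Q\right)$)
$3837347 - \left(-1635145 + I{\left(186 \right)}\right) = 3837347 - \left(-1635145 + 2 \cdot 186 \left(-872 + 186\right)\right) = 3837347 + \left(\left(-676128 - 2 \cdot 186 \left(-686\right)\right) + 2311273\right) = 3837347 + \left(\left(-676128 - -255192\right) + 2311273\right) = 3837347 + \left(\left(-676128 + 255192\right) + 2311273\right) = 3837347 + \left(-420936 + 2311273\right) = 3837347 + 1890337 = 5727684$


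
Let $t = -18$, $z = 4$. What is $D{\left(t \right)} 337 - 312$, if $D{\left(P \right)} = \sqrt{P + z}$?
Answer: $-312 + 337 i \sqrt{14} \approx -312.0 + 1260.9 i$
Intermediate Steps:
$D{\left(P \right)} = \sqrt{4 + P}$ ($D{\left(P \right)} = \sqrt{P + 4} = \sqrt{4 + P}$)
$D{\left(t \right)} 337 - 312 = \sqrt{4 - 18} \cdot 337 - 312 = \sqrt{-14} \cdot 337 - 312 = i \sqrt{14} \cdot 337 - 312 = 337 i \sqrt{14} - 312 = -312 + 337 i \sqrt{14}$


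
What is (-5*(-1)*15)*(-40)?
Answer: -3000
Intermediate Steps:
(-5*(-1)*15)*(-40) = (5*15)*(-40) = 75*(-40) = -3000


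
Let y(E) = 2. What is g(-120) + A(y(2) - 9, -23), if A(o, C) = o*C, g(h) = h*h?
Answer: 14561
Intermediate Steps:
g(h) = h²
A(o, C) = C*o
g(-120) + A(y(2) - 9, -23) = (-120)² - 23*(2 - 9) = 14400 - 23*(-7) = 14400 + 161 = 14561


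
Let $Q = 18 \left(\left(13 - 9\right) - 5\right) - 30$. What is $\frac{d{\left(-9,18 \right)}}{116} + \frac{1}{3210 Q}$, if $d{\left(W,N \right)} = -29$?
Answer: $- \frac{38521}{154080} \approx -0.25001$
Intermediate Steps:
$Q = -48$ ($Q = 18 \left(4 - 5\right) - 30 = 18 \left(-1\right) - 30 = -18 - 30 = -48$)
$\frac{d{\left(-9,18 \right)}}{116} + \frac{1}{3210 Q} = - \frac{29}{116} + \frac{1}{3210 \left(-48\right)} = \left(-29\right) \frac{1}{116} + \frac{1}{3210} \left(- \frac{1}{48}\right) = - \frac{1}{4} - \frac{1}{154080} = - \frac{38521}{154080}$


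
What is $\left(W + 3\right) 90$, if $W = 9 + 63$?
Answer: $6750$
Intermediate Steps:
$W = 72$
$\left(W + 3\right) 90 = \left(72 + 3\right) 90 = 75 \cdot 90 = 6750$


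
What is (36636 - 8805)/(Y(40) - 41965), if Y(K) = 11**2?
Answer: -9277/13948 ≈ -0.66511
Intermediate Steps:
Y(K) = 121
(36636 - 8805)/(Y(40) - 41965) = (36636 - 8805)/(121 - 41965) = 27831/(-41844) = 27831*(-1/41844) = -9277/13948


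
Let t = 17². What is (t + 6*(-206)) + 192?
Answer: -755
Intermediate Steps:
t = 289
(t + 6*(-206)) + 192 = (289 + 6*(-206)) + 192 = (289 - 1236) + 192 = -947 + 192 = -755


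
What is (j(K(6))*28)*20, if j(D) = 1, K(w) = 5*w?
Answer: 560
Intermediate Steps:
(j(K(6))*28)*20 = (1*28)*20 = 28*20 = 560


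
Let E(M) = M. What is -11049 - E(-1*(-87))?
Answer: -11136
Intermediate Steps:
-11049 - E(-1*(-87)) = -11049 - (-1)*(-87) = -11049 - 1*87 = -11049 - 87 = -11136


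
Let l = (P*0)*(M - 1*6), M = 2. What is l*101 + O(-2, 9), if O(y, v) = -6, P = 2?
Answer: -6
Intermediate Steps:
l = 0 (l = (2*0)*(2 - 1*6) = 0*(2 - 6) = 0*(-4) = 0)
l*101 + O(-2, 9) = 0*101 - 6 = 0 - 6 = -6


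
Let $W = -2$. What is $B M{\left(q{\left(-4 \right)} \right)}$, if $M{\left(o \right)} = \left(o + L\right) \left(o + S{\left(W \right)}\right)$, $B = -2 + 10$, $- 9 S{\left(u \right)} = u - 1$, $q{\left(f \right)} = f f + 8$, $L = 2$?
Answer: $\frac{15184}{3} \approx 5061.3$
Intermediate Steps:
$q{\left(f \right)} = 8 + f^{2}$ ($q{\left(f \right)} = f^{2} + 8 = 8 + f^{2}$)
$S{\left(u \right)} = \frac{1}{9} - \frac{u}{9}$ ($S{\left(u \right)} = - \frac{u - 1}{9} = - \frac{-1 + u}{9} = \frac{1}{9} - \frac{u}{9}$)
$B = 8$
$M{\left(o \right)} = \left(2 + o\right) \left(\frac{1}{3} + o\right)$ ($M{\left(o \right)} = \left(o + 2\right) \left(o + \left(\frac{1}{9} - - \frac{2}{9}\right)\right) = \left(2 + o\right) \left(o + \left(\frac{1}{9} + \frac{2}{9}\right)\right) = \left(2 + o\right) \left(o + \frac{1}{3}\right) = \left(2 + o\right) \left(\frac{1}{3} + o\right)$)
$B M{\left(q{\left(-4 \right)} \right)} = 8 \left(\frac{2}{3} + \left(8 + \left(-4\right)^{2}\right)^{2} + \frac{7 \left(8 + \left(-4\right)^{2}\right)}{3}\right) = 8 \left(\frac{2}{3} + \left(8 + 16\right)^{2} + \frac{7 \left(8 + 16\right)}{3}\right) = 8 \left(\frac{2}{3} + 24^{2} + \frac{7}{3} \cdot 24\right) = 8 \left(\frac{2}{3} + 576 + 56\right) = 8 \cdot \frac{1898}{3} = \frac{15184}{3}$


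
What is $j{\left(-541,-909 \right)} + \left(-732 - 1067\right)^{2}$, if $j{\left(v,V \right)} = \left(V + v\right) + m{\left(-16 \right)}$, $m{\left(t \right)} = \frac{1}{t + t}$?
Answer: $\frac{103518431}{32} \approx 3.235 \cdot 10^{6}$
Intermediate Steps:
$m{\left(t \right)} = \frac{1}{2 t}$
$j{\left(v,V \right)} = - \frac{1}{32} + V + v$ ($j{\left(v,V \right)} = \left(V + v\right) + \frac{1}{2 \left(-16\right)} = \left(V + v\right) + \frac{1}{2} \left(- \frac{1}{16}\right) = \left(V + v\right) - \frac{1}{32} = - \frac{1}{32} + V + v$)
$j{\left(-541,-909 \right)} + \left(-732 - 1067\right)^{2} = \left(- \frac{1}{32} - 909 - 541\right) + \left(-732 - 1067\right)^{2} = - \frac{46401}{32} + \left(-1799\right)^{2} = - \frac{46401}{32} + 3236401 = \frac{103518431}{32}$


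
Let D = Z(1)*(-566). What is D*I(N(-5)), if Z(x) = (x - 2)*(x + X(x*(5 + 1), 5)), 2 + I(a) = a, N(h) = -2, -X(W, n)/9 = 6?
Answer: 119992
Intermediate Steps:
X(W, n) = -54 (X(W, n) = -9*6 = -54)
I(a) = -2 + a
Z(x) = (-54 + x)*(-2 + x) (Z(x) = (x - 2)*(x - 54) = (-2 + x)*(-54 + x) = (-54 + x)*(-2 + x))
D = -29998 (D = (108 + 1**2 - 56*1)*(-566) = (108 + 1 - 56)*(-566) = 53*(-566) = -29998)
D*I(N(-5)) = -29998*(-2 - 2) = -29998*(-4) = 119992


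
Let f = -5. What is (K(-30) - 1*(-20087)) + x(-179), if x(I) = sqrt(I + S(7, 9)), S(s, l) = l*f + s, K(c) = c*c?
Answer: 20987 + I*sqrt(217) ≈ 20987.0 + 14.731*I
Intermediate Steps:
K(c) = c**2
S(s, l) = s - 5*l (S(s, l) = l*(-5) + s = -5*l + s = s - 5*l)
x(I) = sqrt(-38 + I) (x(I) = sqrt(I + (7 - 5*9)) = sqrt(I + (7 - 45)) = sqrt(I - 38) = sqrt(-38 + I))
(K(-30) - 1*(-20087)) + x(-179) = ((-30)**2 - 1*(-20087)) + sqrt(-38 - 179) = (900 + 20087) + sqrt(-217) = 20987 + I*sqrt(217)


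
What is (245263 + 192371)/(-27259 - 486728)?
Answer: -145878/171329 ≈ -0.85145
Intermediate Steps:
(245263 + 192371)/(-27259 - 486728) = 437634/(-513987) = 437634*(-1/513987) = -145878/171329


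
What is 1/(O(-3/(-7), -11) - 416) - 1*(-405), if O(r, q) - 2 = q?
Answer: 172124/425 ≈ 405.00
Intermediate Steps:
O(r, q) = 2 + q
1/(O(-3/(-7), -11) - 416) - 1*(-405) = 1/((2 - 11) - 416) - 1*(-405) = 1/(-9 - 416) + 405 = 1/(-425) + 405 = -1/425 + 405 = 172124/425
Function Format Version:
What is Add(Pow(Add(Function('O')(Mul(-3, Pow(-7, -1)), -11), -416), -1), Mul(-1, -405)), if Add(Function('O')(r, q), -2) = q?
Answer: Rational(172124, 425) ≈ 405.00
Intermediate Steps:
Function('O')(r, q) = Add(2, q)
Add(Pow(Add(Function('O')(Mul(-3, Pow(-7, -1)), -11), -416), -1), Mul(-1, -405)) = Add(Pow(Add(Add(2, -11), -416), -1), Mul(-1, -405)) = Add(Pow(Add(-9, -416), -1), 405) = Add(Pow(-425, -1), 405) = Add(Rational(-1, 425), 405) = Rational(172124, 425)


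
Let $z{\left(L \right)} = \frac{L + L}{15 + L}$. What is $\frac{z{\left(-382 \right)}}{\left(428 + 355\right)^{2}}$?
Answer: $\frac{764}{225003663} \approx 3.3955 \cdot 10^{-6}$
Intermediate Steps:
$z{\left(L \right)} = \frac{2 L}{15 + L}$
$\frac{z{\left(-382 \right)}}{\left(428 + 355\right)^{2}} = \frac{2 \left(-382\right) \frac{1}{15 - 382}}{\left(428 + 355\right)^{2}} = \frac{2 \left(-382\right) \frac{1}{-367}}{783^{2}} = \frac{2 \left(-382\right) \left(- \frac{1}{367}\right)}{613089} = \frac{764}{367} \cdot \frac{1}{613089} = \frac{764}{225003663}$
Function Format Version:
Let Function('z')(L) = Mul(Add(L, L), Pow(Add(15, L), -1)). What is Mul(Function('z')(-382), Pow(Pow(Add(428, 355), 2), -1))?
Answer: Rational(764, 225003663) ≈ 3.3955e-6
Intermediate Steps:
Function('z')(L) = Mul(2, L, Pow(Add(15, L), -1)) (Function('z')(L) = Mul(Mul(2, L), Pow(Add(15, L), -1)) = Mul(2, L, Pow(Add(15, L), -1)))
Mul(Function('z')(-382), Pow(Pow(Add(428, 355), 2), -1)) = Mul(Mul(2, -382, Pow(Add(15, -382), -1)), Pow(Pow(Add(428, 355), 2), -1)) = Mul(Mul(2, -382, Pow(-367, -1)), Pow(Pow(783, 2), -1)) = Mul(Mul(2, -382, Rational(-1, 367)), Pow(613089, -1)) = Mul(Rational(764, 367), Rational(1, 613089)) = Rational(764, 225003663)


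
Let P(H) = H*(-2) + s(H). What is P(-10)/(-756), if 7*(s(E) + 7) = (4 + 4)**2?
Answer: -155/5292 ≈ -0.029289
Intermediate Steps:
s(E) = 15/7 (s(E) = -7 + (4 + 4)**2/7 = -7 + (1/7)*8**2 = -7 + (1/7)*64 = -7 + 64/7 = 15/7)
P(H) = 15/7 - 2*H (P(H) = H*(-2) + 15/7 = -2*H + 15/7 = 15/7 - 2*H)
P(-10)/(-756) = (15/7 - 2*(-10))/(-756) = (15/7 + 20)*(-1/756) = (155/7)*(-1/756) = -155/5292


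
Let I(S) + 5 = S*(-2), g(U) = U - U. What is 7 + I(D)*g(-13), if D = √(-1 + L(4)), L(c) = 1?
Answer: 7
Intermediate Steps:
g(U) = 0
D = 0 (D = √(-1 + 1) = √0 = 0)
I(S) = -5 - 2*S (I(S) = -5 + S*(-2) = -5 - 2*S)
7 + I(D)*g(-13) = 7 + (-5 - 2*0)*0 = 7 + (-5 + 0)*0 = 7 - 5*0 = 7 + 0 = 7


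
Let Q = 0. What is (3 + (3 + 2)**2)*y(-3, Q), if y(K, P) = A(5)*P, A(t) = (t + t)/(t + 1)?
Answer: 0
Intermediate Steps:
A(t) = 2*t/(1 + t) (A(t) = (2*t)/(1 + t) = 2*t/(1 + t))
y(K, P) = 5*P/3 (y(K, P) = (2*5/(1 + 5))*P = (2*5/6)*P = (2*5*(1/6))*P = 5*P/3)
(3 + (3 + 2)**2)*y(-3, Q) = (3 + (3 + 2)**2)*((5/3)*0) = (3 + 5**2)*0 = (3 + 25)*0 = 28*0 = 0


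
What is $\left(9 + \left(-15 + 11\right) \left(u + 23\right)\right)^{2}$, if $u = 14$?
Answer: $19321$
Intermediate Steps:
$\left(9 + \left(-15 + 11\right) \left(u + 23\right)\right)^{2} = \left(9 + \left(-15 + 11\right) \left(14 + 23\right)\right)^{2} = \left(9 - 148\right)^{2} = \left(-139\right)^{2} = 19321$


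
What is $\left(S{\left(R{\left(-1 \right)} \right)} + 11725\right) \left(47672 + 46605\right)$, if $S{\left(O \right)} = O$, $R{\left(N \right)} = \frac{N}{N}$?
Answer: $1105492102$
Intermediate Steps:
$R{\left(N \right)} = 1$
$\left(S{\left(R{\left(-1 \right)} \right)} + 11725\right) \left(47672 + 46605\right) = \left(1 + 11725\right) \left(47672 + 46605\right) = 11726 \cdot 94277 = 1105492102$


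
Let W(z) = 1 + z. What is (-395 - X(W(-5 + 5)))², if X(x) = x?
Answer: 156816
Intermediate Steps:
(-395 - X(W(-5 + 5)))² = (-395 - (1 + (-5 + 5)))² = (-395 - (1 + 0))² = (-395 - 1*1)² = (-395 - 1)² = (-396)² = 156816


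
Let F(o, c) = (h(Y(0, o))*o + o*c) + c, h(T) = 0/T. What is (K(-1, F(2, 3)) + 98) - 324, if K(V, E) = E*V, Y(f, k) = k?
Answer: -235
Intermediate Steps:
h(T) = 0
F(o, c) = c + c*o (F(o, c) = (0*o + o*c) + c = (0 + c*o) + c = c*o + c = c + c*o)
(K(-1, F(2, 3)) + 98) - 324 = ((3*(1 + 2))*(-1) + 98) - 324 = ((3*3)*(-1) + 98) - 324 = (9*(-1) + 98) - 324 = (-9 + 98) - 324 = 89 - 324 = -235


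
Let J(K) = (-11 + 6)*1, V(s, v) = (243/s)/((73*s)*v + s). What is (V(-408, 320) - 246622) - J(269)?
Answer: -35519840085175/144028352 ≈ -2.4662e+5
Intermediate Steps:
V(s, v) = 243/(s*(s + 73*s*v)) (V(s, v) = (243/s)/(73*s*v + s) = (243/s)/(s + 73*s*v) = 243/(s*(s + 73*s*v)))
J(K) = -5 (J(K) = -5*1 = -5)
(V(-408, 320) - 246622) - J(269) = (243/((-408)**2*(1 + 73*320)) - 246622) - 1*(-5) = (243*(1/166464)/(1 + 23360) - 246622) + 5 = (243*(1/166464)/23361 - 246622) + 5 = (243*(1/166464)*(1/23361) - 246622) + 5 = (9/144028352 - 246622) + 5 = -35520560226935/144028352 + 5 = -35519840085175/144028352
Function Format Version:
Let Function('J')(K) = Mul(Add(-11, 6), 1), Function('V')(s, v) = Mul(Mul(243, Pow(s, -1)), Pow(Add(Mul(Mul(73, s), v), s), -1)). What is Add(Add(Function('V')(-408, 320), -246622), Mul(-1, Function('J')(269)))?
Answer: Rational(-35519840085175, 144028352) ≈ -2.4662e+5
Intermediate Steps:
Function('V')(s, v) = Mul(243, Pow(s, -1), Pow(Add(s, Mul(73, s, v)), -1)) (Function('V')(s, v) = Mul(Mul(243, Pow(s, -1)), Pow(Add(Mul(73, s, v), s), -1)) = Mul(Mul(243, Pow(s, -1)), Pow(Add(s, Mul(73, s, v)), -1)) = Mul(243, Pow(s, -1), Pow(Add(s, Mul(73, s, v)), -1)))
Function('J')(K) = -5 (Function('J')(K) = Mul(-5, 1) = -5)
Add(Add(Function('V')(-408, 320), -246622), Mul(-1, Function('J')(269))) = Add(Add(Mul(243, Pow(-408, -2), Pow(Add(1, Mul(73, 320)), -1)), -246622), Mul(-1, -5)) = Add(Add(Mul(243, Rational(1, 166464), Pow(Add(1, 23360), -1)), -246622), 5) = Add(Add(Mul(243, Rational(1, 166464), Pow(23361, -1)), -246622), 5) = Add(Add(Mul(243, Rational(1, 166464), Rational(1, 23361)), -246622), 5) = Add(Add(Rational(9, 144028352), -246622), 5) = Add(Rational(-35520560226935, 144028352), 5) = Rational(-35519840085175, 144028352)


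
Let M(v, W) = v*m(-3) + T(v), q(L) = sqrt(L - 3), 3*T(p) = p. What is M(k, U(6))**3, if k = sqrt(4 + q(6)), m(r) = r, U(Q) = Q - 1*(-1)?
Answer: -512*(4 + sqrt(3))**(3/2)/27 ≈ -260.24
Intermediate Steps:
U(Q) = 1 + Q (U(Q) = Q + 1 = 1 + Q)
T(p) = p/3
q(L) = sqrt(-3 + L)
k = sqrt(4 + sqrt(3)) (k = sqrt(4 + sqrt(-3 + 6)) = sqrt(4 + sqrt(3)) ≈ 2.3942)
M(v, W) = -8*v/3 (M(v, W) = v*(-3) + v/3 = -3*v + v/3 = -8*v/3)
M(k, U(6))**3 = (-8*sqrt(4 + sqrt(3))/3)**3 = -512*(4 + sqrt(3))**(3/2)/27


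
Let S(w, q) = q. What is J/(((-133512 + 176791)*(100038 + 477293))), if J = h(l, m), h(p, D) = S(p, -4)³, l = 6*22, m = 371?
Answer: -64/24986308349 ≈ -2.5614e-9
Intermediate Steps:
l = 132
h(p, D) = -64 (h(p, D) = (-4)³ = -64)
J = -64
J/(((-133512 + 176791)*(100038 + 477293))) = -64*1/((-133512 + 176791)*(100038 + 477293)) = -64/(43279*577331) = -64/24986308349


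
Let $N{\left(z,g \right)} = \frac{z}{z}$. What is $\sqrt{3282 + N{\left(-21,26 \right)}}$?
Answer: $7 \sqrt{67} \approx 57.297$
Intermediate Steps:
$N{\left(z,g \right)} = 1$
$\sqrt{3282 + N{\left(-21,26 \right)}} = \sqrt{3282 + 1} = \sqrt{3283} = 7 \sqrt{67}$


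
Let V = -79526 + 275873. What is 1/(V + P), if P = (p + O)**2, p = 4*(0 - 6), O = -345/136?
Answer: 18496/3644658993 ≈ 5.0748e-6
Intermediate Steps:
O = -345/136 (O = -345*1/136 = -345/136 ≈ -2.5368)
p = -24 (p = 4*(-6) = -24)
V = 196347
P = 13024881/18496 (P = (-24 - 345/136)**2 = (-3609/136)**2 = 13024881/18496 ≈ 704.20)
1/(V + P) = 1/(196347 + 13024881/18496) = 1/(3644658993/18496) = 18496/3644658993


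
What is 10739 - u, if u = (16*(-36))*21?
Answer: 22835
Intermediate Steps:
u = -12096 (u = -576*21 = -12096)
10739 - u = 10739 - 1*(-12096) = 10739 + 12096 = 22835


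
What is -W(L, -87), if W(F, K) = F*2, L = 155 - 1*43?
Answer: -224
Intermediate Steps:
L = 112 (L = 155 - 43 = 112)
W(F, K) = 2*F
-W(L, -87) = -2*112 = -1*224 = -224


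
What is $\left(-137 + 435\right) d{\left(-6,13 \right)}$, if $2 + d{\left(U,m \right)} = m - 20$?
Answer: $-2682$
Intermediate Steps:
$d{\left(U,m \right)} = -22 + m$ ($d{\left(U,m \right)} = -2 + \left(m - 20\right) = -2 + \left(-20 + m\right) = -22 + m$)
$\left(-137 + 435\right) d{\left(-6,13 \right)} = \left(-137 + 435\right) \left(-22 + 13\right) = 298 \left(-9\right) = -2682$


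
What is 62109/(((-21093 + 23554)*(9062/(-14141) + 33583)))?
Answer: 97587041/129855523889 ≈ 0.00075150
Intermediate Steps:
62109/(((-21093 + 23554)*(9062/(-14141) + 33583))) = 62109/((2461*(9062*(-1/14141) + 33583))) = 62109/((2461*(-9062/14141 + 33583))) = 62109/((2461*(474888141/14141))) = 62109/(1168699715001/14141) = 62109*(14141/1168699715001) = 97587041/129855523889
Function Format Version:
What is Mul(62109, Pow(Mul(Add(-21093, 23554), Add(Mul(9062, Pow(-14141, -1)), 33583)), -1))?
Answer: Rational(97587041, 129855523889) ≈ 0.00075150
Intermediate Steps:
Mul(62109, Pow(Mul(Add(-21093, 23554), Add(Mul(9062, Pow(-14141, -1)), 33583)), -1)) = Mul(62109, Pow(Mul(2461, Add(Mul(9062, Rational(-1, 14141)), 33583)), -1)) = Mul(62109, Pow(Mul(2461, Add(Rational(-9062, 14141), 33583)), -1)) = Mul(62109, Pow(Mul(2461, Rational(474888141, 14141)), -1)) = Mul(62109, Pow(Rational(1168699715001, 14141), -1)) = Mul(62109, Rational(14141, 1168699715001)) = Rational(97587041, 129855523889)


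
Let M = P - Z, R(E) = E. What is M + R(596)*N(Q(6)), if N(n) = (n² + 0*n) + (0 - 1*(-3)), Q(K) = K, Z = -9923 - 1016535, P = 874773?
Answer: 1924475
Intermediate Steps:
Z = -1026458
M = 1901231 (M = 874773 - 1*(-1026458) = 874773 + 1026458 = 1901231)
N(n) = 3 + n² (N(n) = (n² + 0) + (0 + 3) = n² + 3 = 3 + n²)
M + R(596)*N(Q(6)) = 1901231 + 596*(3 + 6²) = 1901231 + 596*(3 + 36) = 1901231 + 596*39 = 1901231 + 23244 = 1924475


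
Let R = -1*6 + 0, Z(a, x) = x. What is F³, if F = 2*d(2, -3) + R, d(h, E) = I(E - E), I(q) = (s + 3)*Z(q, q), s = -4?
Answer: -216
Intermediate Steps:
I(q) = -q (I(q) = (-4 + 3)*q = -q)
d(h, E) = 0 (d(h, E) = -(E - E) = -1*0 = 0)
R = -6 (R = -6 + 0 = -6)
F = -6 (F = 2*0 - 6 = 0 - 6 = -6)
F³ = (-6)³ = -216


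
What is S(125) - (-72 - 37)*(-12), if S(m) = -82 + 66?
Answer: -1324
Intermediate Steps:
S(m) = -16
S(125) - (-72 - 37)*(-12) = -16 - (-72 - 37)*(-12) = -16 - (-109)*(-12) = -16 - 1*1308 = -16 - 1308 = -1324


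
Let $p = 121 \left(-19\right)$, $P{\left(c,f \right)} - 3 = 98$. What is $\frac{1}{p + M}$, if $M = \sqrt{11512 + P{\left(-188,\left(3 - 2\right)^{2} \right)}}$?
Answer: $- \frac{2299}{5273788} - \frac{7 \sqrt{237}}{5273788} \approx -0.00045636$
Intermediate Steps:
$P{\left(c,f \right)} = 101$ ($P{\left(c,f \right)} = 3 + 98 = 101$)
$p = -2299$
$M = 7 \sqrt{237}$ ($M = \sqrt{11512 + 101} = \sqrt{11613} = 7 \sqrt{237} \approx 107.76$)
$\frac{1}{p + M} = \frac{1}{-2299 + 7 \sqrt{237}}$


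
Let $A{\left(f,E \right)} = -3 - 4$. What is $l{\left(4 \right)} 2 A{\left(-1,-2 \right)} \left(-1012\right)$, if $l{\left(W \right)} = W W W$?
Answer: $906752$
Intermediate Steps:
$A{\left(f,E \right)} = -7$
$l{\left(W \right)} = W^{3}$ ($l{\left(W \right)} = W^{2} W = W^{3}$)
$l{\left(4 \right)} 2 A{\left(-1,-2 \right)} \left(-1012\right) = 4^{3} \cdot 2 \left(-7\right) \left(-1012\right) = 64 \cdot 2 \left(-7\right) \left(-1012\right) = 128 \left(-7\right) \left(-1012\right) = \left(-896\right) \left(-1012\right) = 906752$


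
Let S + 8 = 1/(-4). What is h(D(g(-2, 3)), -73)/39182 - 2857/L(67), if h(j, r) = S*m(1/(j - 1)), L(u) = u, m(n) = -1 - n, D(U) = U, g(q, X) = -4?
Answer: -50882969/1193270 ≈ -42.642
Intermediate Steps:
S = -33/4 (S = -8 + 1/(-4) = -8 - ¼ = -33/4 ≈ -8.2500)
h(j, r) = 33/4 + 33/(4*(-1 + j)) (h(j, r) = -33*(-1 - 1/(j - 1))/4 = -33*(-1 - 1/(-1 + j))/4 = 33/4 + 33/(4*(-1 + j)))
h(D(g(-2, 3)), -73)/39182 - 2857/L(67) = ((33/4)*(-4)/(-1 - 4))/39182 - 2857/67 = ((33/4)*(-4)/(-5))*(1/39182) - 2857*1/67 = ((33/4)*(-4)*(-⅕))*(1/39182) - 2857/67 = (33/5)*(1/39182) - 2857/67 = 3/17810 - 2857/67 = -50882969/1193270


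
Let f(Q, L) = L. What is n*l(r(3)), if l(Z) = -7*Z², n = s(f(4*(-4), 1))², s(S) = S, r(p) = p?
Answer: -63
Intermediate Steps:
n = 1 (n = 1² = 1)
n*l(r(3)) = 1*(-7*3²) = 1*(-7*9) = 1*(-63) = -63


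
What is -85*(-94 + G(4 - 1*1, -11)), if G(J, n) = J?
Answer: 7735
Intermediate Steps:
-85*(-94 + G(4 - 1*1, -11)) = -85*(-94 + (4 - 1*1)) = -85*(-94 + (4 - 1)) = -85*(-94 + 3) = -85*(-91) = 7735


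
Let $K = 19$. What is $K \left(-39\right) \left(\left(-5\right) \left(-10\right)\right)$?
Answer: $-37050$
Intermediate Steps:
$K \left(-39\right) \left(\left(-5\right) \left(-10\right)\right) = 19 \left(-39\right) \left(\left(-5\right) \left(-10\right)\right) = \left(-741\right) 50 = -37050$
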